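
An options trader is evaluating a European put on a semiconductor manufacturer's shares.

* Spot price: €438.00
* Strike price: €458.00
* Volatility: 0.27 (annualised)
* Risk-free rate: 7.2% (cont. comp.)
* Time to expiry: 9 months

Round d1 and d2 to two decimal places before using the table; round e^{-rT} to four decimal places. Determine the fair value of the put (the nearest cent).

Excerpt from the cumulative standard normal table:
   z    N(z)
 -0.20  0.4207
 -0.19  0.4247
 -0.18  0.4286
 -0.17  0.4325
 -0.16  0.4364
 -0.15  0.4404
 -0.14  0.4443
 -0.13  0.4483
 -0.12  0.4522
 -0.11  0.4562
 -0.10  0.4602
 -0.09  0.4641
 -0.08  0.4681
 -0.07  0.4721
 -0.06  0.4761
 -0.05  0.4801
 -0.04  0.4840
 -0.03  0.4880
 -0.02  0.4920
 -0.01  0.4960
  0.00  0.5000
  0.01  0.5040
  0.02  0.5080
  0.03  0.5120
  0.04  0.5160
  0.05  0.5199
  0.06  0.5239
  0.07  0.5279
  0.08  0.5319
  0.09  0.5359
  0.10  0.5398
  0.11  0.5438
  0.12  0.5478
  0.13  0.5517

T = 0.75;  σ√T = 0.2338
ln(S/K) + (r + σ²/2)T = ln(438/458) + (0.072 + 0.27²/2)·0.75 = -0.0447 + 0.0813 = 0.0367
d₁ = 0.0367 / 0.2338 = 0.1569 ≈ 0.16
d₂ = d₁ − σ√T = 0.1569 − 0.2338 = -0.0769 ≈ -0.08
e^(−rT) = e^(−0.072·0.75) = 0.9474
P = 458·0.9474·N(0.08) − 438·N(-0.16) = 458·0.9474·0.5319 − 438·0.4364 = 230.7963 − 191.1432 = 39.6531

€39.65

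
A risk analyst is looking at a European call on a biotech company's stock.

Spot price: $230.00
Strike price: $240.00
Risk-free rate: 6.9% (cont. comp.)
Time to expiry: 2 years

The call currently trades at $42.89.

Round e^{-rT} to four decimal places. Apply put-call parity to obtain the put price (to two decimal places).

$21.95

exp(−rT) = exp(−0.069·2) = 0.8711
Put-call parity: C − P = S − K·e^(−rT) = 230 − 240·0.8711 = 230 − 209.0640 = 20.9360
P = C − (C − P) = 42.89 − (20.9360) = 21.9540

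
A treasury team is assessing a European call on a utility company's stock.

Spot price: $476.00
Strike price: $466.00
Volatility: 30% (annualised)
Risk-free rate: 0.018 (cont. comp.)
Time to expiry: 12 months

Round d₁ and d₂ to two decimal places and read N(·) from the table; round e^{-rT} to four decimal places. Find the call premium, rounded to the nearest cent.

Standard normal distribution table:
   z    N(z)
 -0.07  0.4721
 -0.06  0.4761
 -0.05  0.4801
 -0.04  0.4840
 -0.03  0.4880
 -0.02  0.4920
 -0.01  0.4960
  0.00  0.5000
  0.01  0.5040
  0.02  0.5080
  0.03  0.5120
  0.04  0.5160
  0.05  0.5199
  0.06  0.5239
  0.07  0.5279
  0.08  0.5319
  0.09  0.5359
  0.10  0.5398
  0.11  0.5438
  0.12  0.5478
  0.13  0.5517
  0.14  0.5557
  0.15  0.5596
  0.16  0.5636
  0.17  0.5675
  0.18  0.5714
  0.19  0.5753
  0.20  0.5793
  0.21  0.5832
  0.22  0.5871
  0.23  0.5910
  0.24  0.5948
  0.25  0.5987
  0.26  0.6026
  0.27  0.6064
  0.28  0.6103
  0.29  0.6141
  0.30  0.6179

$65.31

σ√T = 0.3·√1 = 0.3000
ln(S/K) + (r + σ²/2)T = ln(476/466) + (0.018 + 0.3²/2)·1 = 0.0212 + 0.0630 = 0.0842
d₁ = 0.0842 / 0.3000 = 0.2808 ≈ 0.28
d₂ = d₁ − σ√T = 0.2808 − 0.3000 = -0.0192 ≈ -0.02
e^(−rT) = e^(−0.018·1) = 0.9822
N(d₁) = N(0.28) = 0.6103;  N(d₂) = N(-0.02) = 0.4920
C = 476·0.6103 − 466·0.9822·0.4920 = 290.5028 − 225.1910 = 65.3118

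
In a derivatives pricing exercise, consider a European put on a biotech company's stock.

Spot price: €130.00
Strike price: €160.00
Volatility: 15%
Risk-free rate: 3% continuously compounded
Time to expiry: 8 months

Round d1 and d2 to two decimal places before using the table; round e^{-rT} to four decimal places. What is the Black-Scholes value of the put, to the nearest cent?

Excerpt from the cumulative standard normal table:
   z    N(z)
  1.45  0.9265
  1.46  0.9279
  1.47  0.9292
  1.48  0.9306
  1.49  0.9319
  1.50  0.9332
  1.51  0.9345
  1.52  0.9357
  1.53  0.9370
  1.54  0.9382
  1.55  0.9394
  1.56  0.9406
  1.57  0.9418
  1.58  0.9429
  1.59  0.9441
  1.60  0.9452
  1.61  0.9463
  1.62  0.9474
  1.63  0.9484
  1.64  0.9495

€27.27

T = 0.6667;  σ√T = 0.1225
d₁ = [ln(130/160) + (0.03 + 0.15²/2)·0.6667] / 0.1225 = [-0.2076 + 0.0275] / 0.1225 = -1.4708 ⇒ -1.47
d₂ = d₁ − σ√T = -1.4708 − 0.1225 = -1.5933 ⇒ -1.59
e^(−rT) = e^(−0.03·0.6667) = 0.9802
N(−d₂) = N(1.59) = 0.9441;  N(−d₁) = N(1.47) = 0.9292
P = 160·0.9802·0.9441 − 130·0.9292 = 148.0651 − 120.7960 = 27.2691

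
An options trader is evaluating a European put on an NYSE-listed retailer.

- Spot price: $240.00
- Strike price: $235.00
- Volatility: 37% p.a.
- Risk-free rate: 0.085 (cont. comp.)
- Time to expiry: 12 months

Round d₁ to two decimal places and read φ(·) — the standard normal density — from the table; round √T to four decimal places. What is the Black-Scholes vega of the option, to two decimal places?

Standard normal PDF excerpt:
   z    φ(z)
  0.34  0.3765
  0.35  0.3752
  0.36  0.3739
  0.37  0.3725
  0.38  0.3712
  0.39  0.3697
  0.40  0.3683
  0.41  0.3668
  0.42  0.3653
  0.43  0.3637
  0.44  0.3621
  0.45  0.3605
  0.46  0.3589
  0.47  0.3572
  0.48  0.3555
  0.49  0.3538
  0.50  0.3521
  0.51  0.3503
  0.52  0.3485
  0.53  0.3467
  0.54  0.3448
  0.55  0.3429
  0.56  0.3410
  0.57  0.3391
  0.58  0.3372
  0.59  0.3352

T = 1;  σ√T = 0.3700
d₁ = [ln(240/235) + (0.085 + 0.37²/2)·1] / 0.3700 = [0.0211 + 0.1535] / 0.3700 = 0.4716 ⇒ 0.47
√T = √1 = 1.0000
φ(d₁) = φ(0.47) = 0.3572
vega = S·φ(d₁)·√T = 240·0.3572·1.0000 = 85.7280
(Call and put vega coincide under Black-Scholes.)

85.73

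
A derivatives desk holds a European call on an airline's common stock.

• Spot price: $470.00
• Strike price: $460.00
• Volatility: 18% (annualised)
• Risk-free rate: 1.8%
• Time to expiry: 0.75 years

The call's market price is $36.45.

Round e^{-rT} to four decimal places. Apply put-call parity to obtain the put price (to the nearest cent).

exp(−rT) = exp(−0.018·0.75) = 0.9866
Put-call parity: C − P = S − K·e^(−rT) = 470 − 460·0.9866 = 470 − 453.8360 = 16.1640
P = C − (C − P) = 36.45 − (16.1640) = 20.2860

$20.29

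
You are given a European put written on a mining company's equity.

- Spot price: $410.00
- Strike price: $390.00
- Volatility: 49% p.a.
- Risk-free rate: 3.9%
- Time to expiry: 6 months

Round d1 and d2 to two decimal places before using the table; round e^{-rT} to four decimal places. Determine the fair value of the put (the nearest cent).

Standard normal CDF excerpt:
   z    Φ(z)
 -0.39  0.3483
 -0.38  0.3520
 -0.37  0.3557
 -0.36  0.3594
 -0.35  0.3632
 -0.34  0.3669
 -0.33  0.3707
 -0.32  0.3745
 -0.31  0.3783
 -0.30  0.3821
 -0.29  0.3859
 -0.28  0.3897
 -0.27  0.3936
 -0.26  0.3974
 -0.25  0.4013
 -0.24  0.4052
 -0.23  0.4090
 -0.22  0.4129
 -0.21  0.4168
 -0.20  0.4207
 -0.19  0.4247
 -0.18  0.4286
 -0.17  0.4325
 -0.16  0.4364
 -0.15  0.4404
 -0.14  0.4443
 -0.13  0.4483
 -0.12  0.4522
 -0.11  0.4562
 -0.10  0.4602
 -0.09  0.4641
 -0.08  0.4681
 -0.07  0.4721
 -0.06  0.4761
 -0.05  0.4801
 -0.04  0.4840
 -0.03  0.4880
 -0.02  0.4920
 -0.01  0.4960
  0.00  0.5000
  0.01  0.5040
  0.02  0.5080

T = 0.5;  σ√T = 0.3465
d₁ = [ln(410/390) + (0.039 + 0.49²/2)·0.5] / 0.3465 = [0.0500 + 0.0795] / 0.3465 = 0.3739 ⇒ 0.37
d₂ = d₁ − σ√T = 0.3739 − 0.3465 = 0.0274 ⇒ 0.03
e^(−rT) = e^(−0.039·0.5) = 0.9807
N(−d₂) = N(-0.03) = 0.4880;  N(−d₁) = N(-0.37) = 0.3557
P = 390·0.9807·0.4880 − 410·0.3557 = 186.6468 − 145.8370 = 40.8098

$40.81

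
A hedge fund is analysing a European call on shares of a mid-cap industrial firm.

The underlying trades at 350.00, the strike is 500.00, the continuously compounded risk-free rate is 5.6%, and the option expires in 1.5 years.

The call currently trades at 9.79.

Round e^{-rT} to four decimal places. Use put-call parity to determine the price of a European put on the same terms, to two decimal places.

e^(−rT) = e^(−0.056·1.5) = 0.9194
Put-call parity: C − P = S − K·e^(−rT) = 350 − 500·0.9194 = 350 − 459.7000 = -109.7000
P = C − (C − P) = 9.79 − (-109.7000) = 119.4900

119.49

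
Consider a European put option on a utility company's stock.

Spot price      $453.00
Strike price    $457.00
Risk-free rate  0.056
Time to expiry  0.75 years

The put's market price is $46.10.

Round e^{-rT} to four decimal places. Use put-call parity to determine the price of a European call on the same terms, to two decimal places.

$60.88

e^(−rT) = e^(−0.056·0.75) = 0.9589
Put-call parity: C − P = S − K·e^(−rT) = 453 − 457·0.9589 = 453 − 438.2173 = 14.7827
C = P + (C − P) = 46.10 + (14.7827) = 60.8827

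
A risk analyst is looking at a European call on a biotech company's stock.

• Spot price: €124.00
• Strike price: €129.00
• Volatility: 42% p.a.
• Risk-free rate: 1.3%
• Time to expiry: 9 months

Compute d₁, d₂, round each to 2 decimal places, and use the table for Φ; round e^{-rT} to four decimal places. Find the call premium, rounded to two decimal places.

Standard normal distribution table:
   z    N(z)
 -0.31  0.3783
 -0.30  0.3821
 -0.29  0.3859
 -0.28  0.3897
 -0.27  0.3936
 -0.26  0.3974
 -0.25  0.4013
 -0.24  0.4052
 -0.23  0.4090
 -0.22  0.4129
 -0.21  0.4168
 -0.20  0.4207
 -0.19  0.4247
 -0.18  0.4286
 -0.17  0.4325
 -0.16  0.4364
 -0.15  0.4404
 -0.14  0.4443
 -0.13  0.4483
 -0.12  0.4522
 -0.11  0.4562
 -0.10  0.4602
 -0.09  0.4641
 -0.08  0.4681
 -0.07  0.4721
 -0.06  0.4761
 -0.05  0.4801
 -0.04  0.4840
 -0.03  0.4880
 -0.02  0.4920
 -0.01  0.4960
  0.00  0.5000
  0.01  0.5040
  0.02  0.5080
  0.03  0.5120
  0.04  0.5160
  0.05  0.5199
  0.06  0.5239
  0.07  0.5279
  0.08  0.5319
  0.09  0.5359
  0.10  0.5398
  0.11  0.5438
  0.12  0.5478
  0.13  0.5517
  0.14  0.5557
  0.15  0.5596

€16.17

σ√T = 0.42·√0.75 = 0.3637
d₁ = [ln(124/129) + (0.013 + ½·0.42²)·0.75] / (σ√T) = (-0.0395 + 0.0759) / 0.3637 = 0.1000 ⇒ 0.10
d₂ = 0.1000 − 0.3637 = -0.2637 ⇒ -0.26
e^(−rT) = e^(−0.013·0.75) = 0.9903
N(d₁) = N(0.10) = 0.5398;  N(d₂) = N(-0.26) = 0.3974
C = 124·0.5398 − 129·0.9903·0.3974 = 66.9352 − 50.7673 = 16.1679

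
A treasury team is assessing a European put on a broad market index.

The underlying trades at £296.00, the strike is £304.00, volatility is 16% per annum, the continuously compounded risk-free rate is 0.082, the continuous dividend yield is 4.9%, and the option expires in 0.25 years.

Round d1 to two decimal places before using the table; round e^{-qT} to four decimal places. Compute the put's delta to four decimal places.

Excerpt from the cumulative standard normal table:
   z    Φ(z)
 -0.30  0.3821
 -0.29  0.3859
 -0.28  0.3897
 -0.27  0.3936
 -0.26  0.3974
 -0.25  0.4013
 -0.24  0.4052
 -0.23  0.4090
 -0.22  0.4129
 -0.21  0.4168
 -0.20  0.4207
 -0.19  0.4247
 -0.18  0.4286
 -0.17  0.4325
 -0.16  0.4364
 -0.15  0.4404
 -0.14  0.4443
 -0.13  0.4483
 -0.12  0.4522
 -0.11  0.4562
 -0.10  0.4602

-0.5683

σ√T = 0.16·√0.25 = 0.0800
d₁ = [ln(296/304) + (0.082 − 0.049 + 0.16²/2)·0.25] / 0.0800 = [-0.0267 + 0.0115] / 0.0800 = -0.1902 → -0.19
N(d₁) = N(-0.19) = 0.4247
Δ_put = e^(−qT)·(N(d₁) − 1) = 0.9878·(0.4247 − 1) = -0.5683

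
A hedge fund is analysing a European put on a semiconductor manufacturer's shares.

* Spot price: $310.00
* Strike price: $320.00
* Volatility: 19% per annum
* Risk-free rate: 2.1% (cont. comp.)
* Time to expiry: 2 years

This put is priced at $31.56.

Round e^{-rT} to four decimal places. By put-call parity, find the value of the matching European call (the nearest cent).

e^(−rT) = e^(−0.021·2) = 0.9589
Put-call parity: C − P = S − K·e^(−rT) = 310 − 320·0.9589 = 310 − 306.8480 = 3.1520
C = P + (C − P) = 31.56 + (3.1520) = 34.7120

$34.71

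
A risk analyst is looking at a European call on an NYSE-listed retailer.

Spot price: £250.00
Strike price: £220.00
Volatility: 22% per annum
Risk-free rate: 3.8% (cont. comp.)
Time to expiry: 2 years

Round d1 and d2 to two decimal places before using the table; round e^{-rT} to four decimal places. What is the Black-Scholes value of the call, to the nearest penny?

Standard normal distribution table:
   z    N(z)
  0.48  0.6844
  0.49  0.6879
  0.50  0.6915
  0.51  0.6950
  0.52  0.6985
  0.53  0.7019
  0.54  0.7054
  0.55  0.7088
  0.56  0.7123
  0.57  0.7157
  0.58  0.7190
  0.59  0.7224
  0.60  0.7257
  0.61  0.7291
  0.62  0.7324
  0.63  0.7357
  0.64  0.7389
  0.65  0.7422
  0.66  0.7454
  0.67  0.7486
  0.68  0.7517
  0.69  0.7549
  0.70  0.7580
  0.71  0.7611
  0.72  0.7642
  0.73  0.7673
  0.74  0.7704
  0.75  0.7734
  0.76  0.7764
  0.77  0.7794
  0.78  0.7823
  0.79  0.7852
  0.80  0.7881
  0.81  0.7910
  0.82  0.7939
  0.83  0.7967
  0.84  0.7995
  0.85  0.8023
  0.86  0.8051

£56.76

σ√T = 0.22 × 1.4142 = 0.3111
d₁ = [ln(250/220) + (0.038 + 0.22²/2)·2] / 0.3111 = [0.1278 + 0.1244] / 0.3111 = 0.8107 ⇒ 0.81
d₂ = d₁ − σ√T = 0.8107 − 0.3111 = 0.4996 ⇒ 0.50
e^(−rT) = e^(−0.038·2) = 0.9268
N(d₁) = N(0.81) = 0.7910;  N(d₂) = N(0.50) = 0.6915
C = 250·0.7910 − 220·0.9268·0.6915 = 197.7500 − 140.9941 = 56.7559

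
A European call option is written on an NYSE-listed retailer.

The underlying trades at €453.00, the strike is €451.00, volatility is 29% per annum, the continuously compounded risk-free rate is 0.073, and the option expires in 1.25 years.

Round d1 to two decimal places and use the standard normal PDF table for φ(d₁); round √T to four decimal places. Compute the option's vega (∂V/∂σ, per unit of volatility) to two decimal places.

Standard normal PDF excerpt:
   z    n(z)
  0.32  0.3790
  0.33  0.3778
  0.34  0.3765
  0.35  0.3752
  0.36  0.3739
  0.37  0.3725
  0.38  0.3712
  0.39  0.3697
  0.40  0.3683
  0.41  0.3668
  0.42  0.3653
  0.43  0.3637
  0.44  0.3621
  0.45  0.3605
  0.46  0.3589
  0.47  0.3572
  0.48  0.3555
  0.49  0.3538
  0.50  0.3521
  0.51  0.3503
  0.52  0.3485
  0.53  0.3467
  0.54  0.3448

T = 1.25;  σ√T = 0.3242
d₁ = [ln(453/451) + (0.073 + 0.29²/2)·1.25] / 0.3242 = [0.0044 + 0.1438] / 0.3242 = 0.4572 ≈ 0.46
√T = √1.25 = 1.1180
φ(d₁) = φ(0.46) = 0.3589
vega = S·φ(d₁)·√T = 453·0.3589·1.1180 = 181.7663
(Vega is the same for a European call and put with the same parameters.)

181.77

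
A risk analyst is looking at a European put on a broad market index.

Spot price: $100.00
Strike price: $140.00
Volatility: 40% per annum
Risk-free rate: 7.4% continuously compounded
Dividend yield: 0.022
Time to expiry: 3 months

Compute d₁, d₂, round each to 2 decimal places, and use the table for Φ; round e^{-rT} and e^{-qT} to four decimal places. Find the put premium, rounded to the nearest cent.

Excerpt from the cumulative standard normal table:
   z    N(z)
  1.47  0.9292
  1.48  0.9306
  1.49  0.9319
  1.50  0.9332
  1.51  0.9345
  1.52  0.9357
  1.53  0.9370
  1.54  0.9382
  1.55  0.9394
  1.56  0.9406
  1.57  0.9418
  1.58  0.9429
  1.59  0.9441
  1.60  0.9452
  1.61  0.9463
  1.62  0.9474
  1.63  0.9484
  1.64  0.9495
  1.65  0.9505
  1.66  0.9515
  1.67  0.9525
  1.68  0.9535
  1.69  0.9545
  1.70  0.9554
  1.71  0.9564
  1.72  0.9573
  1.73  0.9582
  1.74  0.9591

σ√T = 0.4·√0.25 = 0.2000
d₁ = [ln(100/140) + (0.074 − 0.022 + 0.4²/2)·0.25] / 0.2000 = [-0.3365 + 0.0330] / 0.2000 = -1.5174 → -1.52
d₂ = d₁ − σ√T = -1.5174 − 0.2000 = -1.7174 → -1.72
exp(−qT) = exp(−0.022·0.25) = 0.9945;  exp(−rT) = exp(−0.074·0.25) = 0.9817
N(−d₂) = N(1.72) = 0.9573;  N(−d₁) = N(1.52) = 0.9357
P = 140·0.9817·0.9573 − 100·0.9945·0.9357 = 131.5694 − 93.0554 = 38.5140

$38.51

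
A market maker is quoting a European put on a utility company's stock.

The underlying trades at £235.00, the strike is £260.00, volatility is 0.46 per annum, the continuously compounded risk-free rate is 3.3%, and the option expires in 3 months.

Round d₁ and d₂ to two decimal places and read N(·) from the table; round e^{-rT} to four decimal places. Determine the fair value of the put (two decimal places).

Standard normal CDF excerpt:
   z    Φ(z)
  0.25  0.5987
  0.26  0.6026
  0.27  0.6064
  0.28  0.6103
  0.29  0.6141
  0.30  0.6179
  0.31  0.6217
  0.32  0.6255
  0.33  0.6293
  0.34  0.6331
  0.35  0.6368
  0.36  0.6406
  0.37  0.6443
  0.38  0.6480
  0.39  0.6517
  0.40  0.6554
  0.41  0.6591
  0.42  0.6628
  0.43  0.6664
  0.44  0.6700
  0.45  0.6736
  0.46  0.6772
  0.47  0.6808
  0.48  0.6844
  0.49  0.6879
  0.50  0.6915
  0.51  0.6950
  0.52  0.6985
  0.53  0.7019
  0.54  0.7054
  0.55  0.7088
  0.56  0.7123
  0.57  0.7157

£35.81

T = 0.25;  σ√T = 0.2300
d₁ = [ln(235/260) + (0.033 + 0.46²/2)·0.25] / 0.2300 = [-0.1011 + 0.0347] / 0.2300 = -0.2887 ≈ -0.29
d₂ = d₁ − σ√T = -0.2887 − 0.2300 = -0.5187 ≈ -0.52
exp(−rT) = exp(−0.033·0.25) = 0.9918
N(−d₂) = N(0.52) = 0.6985;  N(−d₁) = N(0.29) = 0.6141
P = 260·0.9918·0.6985 − 235·0.6141 = 180.1208 − 144.3135 = 35.8073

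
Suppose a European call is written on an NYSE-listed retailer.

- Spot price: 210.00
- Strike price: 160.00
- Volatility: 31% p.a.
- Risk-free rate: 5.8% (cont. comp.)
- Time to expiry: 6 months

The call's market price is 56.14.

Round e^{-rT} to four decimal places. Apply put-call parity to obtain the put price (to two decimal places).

exp(−rT) = exp(−0.058·0.5) = 0.9714
Put-call parity: C − P = S − K·e^(−rT) = 210 − 160·0.9714 = 210 − 155.4240 = 54.5760
P = C − (C − P) = 56.14 − (54.5760) = 1.5640

1.56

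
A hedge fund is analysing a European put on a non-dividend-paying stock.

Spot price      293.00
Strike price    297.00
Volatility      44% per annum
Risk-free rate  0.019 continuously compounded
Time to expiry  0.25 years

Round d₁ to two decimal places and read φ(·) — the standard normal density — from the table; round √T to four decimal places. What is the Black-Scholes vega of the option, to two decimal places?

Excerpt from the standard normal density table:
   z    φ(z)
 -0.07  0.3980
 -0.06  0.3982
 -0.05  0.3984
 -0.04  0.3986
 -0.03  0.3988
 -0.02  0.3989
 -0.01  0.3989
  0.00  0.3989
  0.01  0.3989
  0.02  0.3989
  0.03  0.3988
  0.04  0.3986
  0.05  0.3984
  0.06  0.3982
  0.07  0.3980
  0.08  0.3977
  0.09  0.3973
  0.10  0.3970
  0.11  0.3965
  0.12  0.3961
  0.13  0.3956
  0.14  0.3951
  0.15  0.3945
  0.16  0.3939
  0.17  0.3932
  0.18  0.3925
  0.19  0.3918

T = 0.25;  σ√T = 0.2200
ln(S/K) + (r + σ²/2)T = ln(293/297) + (0.019 + 0.44²/2)·0.25 = -0.0136 + 0.0290 = 0.0154
d₁ = 0.0154 / 0.2200 = 0.0700 ⇒ 0.07
√T = √0.25 = 0.5000
φ(d₁) = φ(0.07) = 0.3980
vega = S·φ(d₁)·√T = 293·0.3980·0.5000 = 58.3070

58.31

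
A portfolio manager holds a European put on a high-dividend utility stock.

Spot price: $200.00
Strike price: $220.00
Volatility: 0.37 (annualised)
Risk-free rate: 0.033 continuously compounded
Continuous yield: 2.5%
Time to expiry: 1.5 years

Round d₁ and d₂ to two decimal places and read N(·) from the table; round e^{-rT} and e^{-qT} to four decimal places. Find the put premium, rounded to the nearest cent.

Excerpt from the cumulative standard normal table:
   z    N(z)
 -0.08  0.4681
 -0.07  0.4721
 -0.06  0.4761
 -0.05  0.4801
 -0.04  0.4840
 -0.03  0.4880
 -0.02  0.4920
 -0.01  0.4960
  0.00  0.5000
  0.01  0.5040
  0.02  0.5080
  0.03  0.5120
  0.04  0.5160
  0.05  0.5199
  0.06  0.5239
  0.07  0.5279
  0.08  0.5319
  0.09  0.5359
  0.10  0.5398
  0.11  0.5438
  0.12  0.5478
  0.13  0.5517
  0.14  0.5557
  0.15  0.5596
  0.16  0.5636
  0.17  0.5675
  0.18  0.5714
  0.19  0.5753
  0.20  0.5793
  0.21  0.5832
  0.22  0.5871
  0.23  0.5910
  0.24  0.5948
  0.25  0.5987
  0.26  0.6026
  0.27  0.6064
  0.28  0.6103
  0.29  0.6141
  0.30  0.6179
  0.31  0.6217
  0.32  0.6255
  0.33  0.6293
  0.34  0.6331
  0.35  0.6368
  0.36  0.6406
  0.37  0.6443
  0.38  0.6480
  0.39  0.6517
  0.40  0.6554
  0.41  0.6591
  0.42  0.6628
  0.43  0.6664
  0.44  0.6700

σ√T = 0.37 × 1.2247 = 0.4532
d₁ = [ln(200/220) + (0.033 − 0.025 + ½·0.37²)·1.5] / (σ√T) = (-0.0953 + 0.1147) / 0.4532 = 0.0427 ⇒ 0.04
d₂ = 0.0427 − 0.4532 = -0.4104 ⇒ -0.41
exp(−qT) = exp(−0.025·1.5) = 0.9632;  exp(−rT) = exp(−0.033·1.5) = 0.9517
P = 220·0.9517·N(0.41) − 200·0.9632·N(-0.04) = 220·0.9517·0.6591 − 200·0.9632·0.4840 = 137.9984 − 93.2378 = 44.7606

$44.76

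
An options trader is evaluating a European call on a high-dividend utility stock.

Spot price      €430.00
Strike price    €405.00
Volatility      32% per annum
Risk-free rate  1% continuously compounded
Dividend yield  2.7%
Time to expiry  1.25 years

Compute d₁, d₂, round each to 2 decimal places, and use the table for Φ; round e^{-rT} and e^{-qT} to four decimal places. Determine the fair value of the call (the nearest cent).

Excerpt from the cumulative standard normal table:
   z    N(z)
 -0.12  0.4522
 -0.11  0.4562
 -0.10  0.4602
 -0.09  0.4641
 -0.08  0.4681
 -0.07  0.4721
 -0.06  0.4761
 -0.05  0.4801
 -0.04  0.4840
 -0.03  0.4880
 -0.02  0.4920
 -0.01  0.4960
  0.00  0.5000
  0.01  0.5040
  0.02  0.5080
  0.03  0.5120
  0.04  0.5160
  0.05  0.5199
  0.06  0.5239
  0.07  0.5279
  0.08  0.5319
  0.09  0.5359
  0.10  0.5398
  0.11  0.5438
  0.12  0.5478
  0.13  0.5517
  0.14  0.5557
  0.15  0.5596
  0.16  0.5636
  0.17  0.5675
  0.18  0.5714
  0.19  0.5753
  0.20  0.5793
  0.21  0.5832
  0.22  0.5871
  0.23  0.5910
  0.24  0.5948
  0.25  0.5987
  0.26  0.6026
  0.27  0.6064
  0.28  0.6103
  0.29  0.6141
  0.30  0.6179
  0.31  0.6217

€66.47

σ√T = 0.32·√1.25 = 0.3578
ln(S/K) + (r − q + σ²/2)T = ln(430/405) + (0.01 − 0.027 + 0.32²/2)·1.25 = 0.0599 + 0.0428 = 0.1026
d₁ = 0.1026 / 0.3578 = 0.2869 ⇒ 0.29
d₂ = d₁ − σ√T = 0.2869 − 0.3578 = -0.0709 ⇒ -0.07
e^(−qT) = e^(−0.027·1.25) = 0.9668;  e^(−rT) = e^(−0.01·1.25) = 0.9876
N(d₁) = N(0.29) = 0.6141;  N(d₂) = N(-0.07) = 0.4721
C = 430·0.9668·0.6141 − 405·0.9876·0.4721 = 255.2961 − 188.8296 = 66.4665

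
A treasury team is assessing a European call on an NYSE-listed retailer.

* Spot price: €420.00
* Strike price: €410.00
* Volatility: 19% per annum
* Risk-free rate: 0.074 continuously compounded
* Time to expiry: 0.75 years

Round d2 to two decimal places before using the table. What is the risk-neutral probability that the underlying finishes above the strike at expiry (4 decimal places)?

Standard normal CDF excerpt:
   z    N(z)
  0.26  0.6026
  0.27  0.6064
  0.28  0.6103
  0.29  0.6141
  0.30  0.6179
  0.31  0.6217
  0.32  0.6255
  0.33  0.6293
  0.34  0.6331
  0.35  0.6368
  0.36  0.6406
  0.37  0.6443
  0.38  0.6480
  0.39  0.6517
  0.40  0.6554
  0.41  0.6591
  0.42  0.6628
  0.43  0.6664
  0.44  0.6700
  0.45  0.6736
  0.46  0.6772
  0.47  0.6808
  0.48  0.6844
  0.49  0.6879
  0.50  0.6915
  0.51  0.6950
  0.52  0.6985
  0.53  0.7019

T = 0.75;  σ√T = 0.1645
d₁ = [ln(420/410) + (0.074 + 0.19²/2)·0.75] / 0.1645 = [0.0241 + 0.0690] / 0.1645 = 0.5660 ≈ 0.57
d₂ = d₁ − σ√T = 0.5660 − 0.1645 = 0.4015 ≈ 0.40
Pr(exercise) under Q = N(d₂) = 0.6554

0.6554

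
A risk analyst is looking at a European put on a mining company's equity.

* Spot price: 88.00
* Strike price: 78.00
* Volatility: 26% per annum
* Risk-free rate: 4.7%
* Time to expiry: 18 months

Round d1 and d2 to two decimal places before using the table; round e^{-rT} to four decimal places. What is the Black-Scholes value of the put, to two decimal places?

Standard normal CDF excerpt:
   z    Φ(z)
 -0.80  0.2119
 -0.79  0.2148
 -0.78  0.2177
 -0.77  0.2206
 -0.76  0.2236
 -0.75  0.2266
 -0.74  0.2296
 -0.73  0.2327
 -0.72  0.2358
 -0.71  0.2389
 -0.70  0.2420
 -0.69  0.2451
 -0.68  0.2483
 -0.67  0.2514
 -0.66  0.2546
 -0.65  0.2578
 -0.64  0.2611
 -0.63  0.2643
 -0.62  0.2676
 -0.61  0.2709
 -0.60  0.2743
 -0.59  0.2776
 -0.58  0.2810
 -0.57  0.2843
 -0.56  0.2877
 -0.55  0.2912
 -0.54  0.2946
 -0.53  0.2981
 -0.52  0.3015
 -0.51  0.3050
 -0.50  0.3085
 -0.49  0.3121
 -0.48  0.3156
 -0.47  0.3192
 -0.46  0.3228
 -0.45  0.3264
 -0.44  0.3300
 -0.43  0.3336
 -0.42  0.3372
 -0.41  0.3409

T = 1.5;  σ√T = 0.3184
d₁ = [ln(88/78) + (0.047 + ½·0.26²)·1.5] / (σ√T) = (0.1206 + 0.1212) / 0.3184 = 0.7594 ⇒ 0.76
d₂ = 0.7594 − 0.3184 = 0.4410 ⇒ 0.44
exp(−rT) = exp(−0.047·1.5) = 0.9319
P = 78·0.9319·N(-0.44) − 88·N(-0.76) = 78·0.9319·0.3300 − 88·0.2236 = 23.9871 − 19.6768 = 4.3103

4.31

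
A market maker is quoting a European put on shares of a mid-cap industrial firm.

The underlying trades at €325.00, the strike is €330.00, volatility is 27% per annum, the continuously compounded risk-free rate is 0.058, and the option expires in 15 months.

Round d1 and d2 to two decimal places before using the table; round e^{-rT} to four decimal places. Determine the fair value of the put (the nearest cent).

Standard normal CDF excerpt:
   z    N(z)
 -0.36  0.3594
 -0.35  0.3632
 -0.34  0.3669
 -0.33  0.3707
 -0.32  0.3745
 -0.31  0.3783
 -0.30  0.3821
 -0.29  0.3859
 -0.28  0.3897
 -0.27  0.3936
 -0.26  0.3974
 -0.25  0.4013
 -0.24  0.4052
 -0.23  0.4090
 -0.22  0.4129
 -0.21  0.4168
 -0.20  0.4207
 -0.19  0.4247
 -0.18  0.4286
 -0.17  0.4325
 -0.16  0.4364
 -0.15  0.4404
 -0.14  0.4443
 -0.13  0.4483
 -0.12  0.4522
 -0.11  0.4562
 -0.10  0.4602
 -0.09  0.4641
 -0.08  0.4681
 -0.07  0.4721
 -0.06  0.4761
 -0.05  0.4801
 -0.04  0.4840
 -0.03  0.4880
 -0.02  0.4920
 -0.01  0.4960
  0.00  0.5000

σ√T = 0.27·√1.25 = 0.3019
ln(S/K) + (r + σ²/2)T = ln(325/330) + (0.058 + 0.27²/2)·1.25 = -0.0153 + 0.1181 = 0.1028
d₁ = 0.1028 / 0.3019 = 0.3405 ⇒ 0.34
d₂ = d₁ − σ√T = 0.3405 − 0.3019 = 0.0387 ⇒ 0.04
e^(−rT) = e^(−0.058·1.25) = 0.9301
N(−d₂) = N(-0.04) = 0.4840;  N(−d₁) = N(-0.34) = 0.3669
P = 330·0.9301·0.4840 − 325·0.3669 = 148.5556 − 119.2425 = 29.3131

€29.31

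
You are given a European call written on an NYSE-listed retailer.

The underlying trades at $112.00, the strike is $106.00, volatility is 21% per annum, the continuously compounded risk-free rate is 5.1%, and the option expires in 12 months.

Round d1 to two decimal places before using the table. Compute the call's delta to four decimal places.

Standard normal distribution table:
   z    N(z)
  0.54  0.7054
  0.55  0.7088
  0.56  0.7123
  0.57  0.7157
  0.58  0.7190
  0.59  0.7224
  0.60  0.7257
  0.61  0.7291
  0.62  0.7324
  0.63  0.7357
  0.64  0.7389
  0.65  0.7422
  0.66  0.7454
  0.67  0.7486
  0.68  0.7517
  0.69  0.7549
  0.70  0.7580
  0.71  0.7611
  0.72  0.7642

0.7291

T = 1;  σ√T = 0.2100
d₁ = [ln(112/106) + (0.051 + 0.21²/2)·1] / 0.2100 = [0.0551 + 0.0730] / 0.2100 = 0.6100 ≈ 0.61
N(d₁) = N(0.61) = 0.7291
Δ_call = N(d₁) = 0.7291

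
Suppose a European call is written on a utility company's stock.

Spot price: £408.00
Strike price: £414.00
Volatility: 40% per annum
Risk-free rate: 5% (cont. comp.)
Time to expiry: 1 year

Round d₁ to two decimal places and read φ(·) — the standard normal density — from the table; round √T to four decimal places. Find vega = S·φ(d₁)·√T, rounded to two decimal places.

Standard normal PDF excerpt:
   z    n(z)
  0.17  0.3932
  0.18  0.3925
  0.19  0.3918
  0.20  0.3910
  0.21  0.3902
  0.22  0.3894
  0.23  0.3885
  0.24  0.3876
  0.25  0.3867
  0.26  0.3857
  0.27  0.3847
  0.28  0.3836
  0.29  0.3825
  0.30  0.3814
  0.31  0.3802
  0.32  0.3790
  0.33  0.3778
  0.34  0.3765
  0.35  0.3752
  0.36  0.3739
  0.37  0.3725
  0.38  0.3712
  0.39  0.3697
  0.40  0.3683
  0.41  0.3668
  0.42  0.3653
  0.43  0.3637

T = 1;  σ√T = 0.4000
d₁ = [ln(408/414) + (0.05 + 0.4²/2)·1] / 0.4000 = [-0.0146 + 0.1300] / 0.4000 = 0.2885 → 0.29
√T = √1 = 1.0000
φ(d₁) = φ(0.29) = 0.3825
vega = S·φ(d₁)·√T = 408·0.3825·1.0000 = 156.0600

156.06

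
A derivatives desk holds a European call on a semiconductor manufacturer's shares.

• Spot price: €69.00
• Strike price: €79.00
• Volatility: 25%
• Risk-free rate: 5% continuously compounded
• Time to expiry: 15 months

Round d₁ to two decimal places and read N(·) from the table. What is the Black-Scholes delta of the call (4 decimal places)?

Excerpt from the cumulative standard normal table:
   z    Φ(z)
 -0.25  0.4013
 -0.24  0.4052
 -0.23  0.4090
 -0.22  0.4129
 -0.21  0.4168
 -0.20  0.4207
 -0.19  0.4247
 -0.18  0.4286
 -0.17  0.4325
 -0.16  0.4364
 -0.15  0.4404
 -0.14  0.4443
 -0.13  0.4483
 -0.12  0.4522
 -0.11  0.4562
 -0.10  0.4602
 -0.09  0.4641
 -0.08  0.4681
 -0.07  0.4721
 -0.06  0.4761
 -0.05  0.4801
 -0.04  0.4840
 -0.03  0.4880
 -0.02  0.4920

0.4522

σ√T = 0.25 × 1.1180 = 0.2795
d₁ = [ln(69/79) + (0.05 + 0.25²/2)·1.25] / 0.2795 = [-0.1353 + 0.1016] / 0.2795 = -0.1209 which rounds to -0.12
N(d₁) = N(-0.12) = 0.4522
Δ_call = N(d₁) = 0.4522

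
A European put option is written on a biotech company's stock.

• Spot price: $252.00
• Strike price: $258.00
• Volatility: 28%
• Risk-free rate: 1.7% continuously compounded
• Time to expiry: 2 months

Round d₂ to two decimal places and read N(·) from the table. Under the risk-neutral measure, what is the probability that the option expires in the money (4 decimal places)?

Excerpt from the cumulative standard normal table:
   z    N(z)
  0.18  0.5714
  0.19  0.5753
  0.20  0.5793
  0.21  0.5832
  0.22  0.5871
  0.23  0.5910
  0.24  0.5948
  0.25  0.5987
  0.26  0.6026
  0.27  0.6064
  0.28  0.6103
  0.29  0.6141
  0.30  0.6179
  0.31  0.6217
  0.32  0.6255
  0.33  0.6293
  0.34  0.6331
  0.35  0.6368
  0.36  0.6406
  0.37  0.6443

σ√T = 0.28·√0.1667 = 0.1143
ln(S/K) + (r + σ²/2)T = ln(252/258) + (0.017 + 0.28²/2)·0.1667 = -0.0235 + 0.0094 = -0.0142
d₁ = -0.0142 / 0.1143 = -0.1239 which rounds to -0.12
d₂ = d₁ − σ√T = -0.1239 − 0.1143 = -0.2382 which rounds to -0.24
Pr(exercise) under Q = N(−d₂) = N(0.24) = 0.5948

0.5948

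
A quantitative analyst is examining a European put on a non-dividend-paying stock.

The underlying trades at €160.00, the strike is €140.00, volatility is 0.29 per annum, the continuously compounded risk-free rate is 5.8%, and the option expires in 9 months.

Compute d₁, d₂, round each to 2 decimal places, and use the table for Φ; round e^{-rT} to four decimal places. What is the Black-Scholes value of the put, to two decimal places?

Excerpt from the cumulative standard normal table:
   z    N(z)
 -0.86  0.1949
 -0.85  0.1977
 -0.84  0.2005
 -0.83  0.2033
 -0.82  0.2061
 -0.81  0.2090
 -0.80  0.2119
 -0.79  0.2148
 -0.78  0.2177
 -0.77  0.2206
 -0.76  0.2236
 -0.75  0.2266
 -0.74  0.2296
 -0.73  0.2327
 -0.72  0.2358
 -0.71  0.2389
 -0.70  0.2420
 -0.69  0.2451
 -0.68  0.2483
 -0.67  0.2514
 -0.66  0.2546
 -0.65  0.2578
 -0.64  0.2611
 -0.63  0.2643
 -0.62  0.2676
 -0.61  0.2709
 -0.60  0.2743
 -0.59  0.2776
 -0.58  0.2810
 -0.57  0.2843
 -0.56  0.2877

T = 0.75;  σ√T = 0.2511
d₁ = [ln(160/140) + (0.058 + 0.29²/2)·0.75] / 0.2511 = [0.1335 + 0.0750] / 0.2511 = 0.8305 ⇒ 0.83
d₂ = d₁ − σ√T = 0.8305 − 0.2511 = 0.5793 ⇒ 0.58
e^(−rT) = e^(−0.058·0.75) = 0.9574
N(−d₂) = N(-0.58) = 0.2810;  N(−d₁) = N(-0.83) = 0.2033
P = 140·0.9574·0.2810 − 160·0.2033 = 37.6641 − 32.5280 = 5.1361

€5.14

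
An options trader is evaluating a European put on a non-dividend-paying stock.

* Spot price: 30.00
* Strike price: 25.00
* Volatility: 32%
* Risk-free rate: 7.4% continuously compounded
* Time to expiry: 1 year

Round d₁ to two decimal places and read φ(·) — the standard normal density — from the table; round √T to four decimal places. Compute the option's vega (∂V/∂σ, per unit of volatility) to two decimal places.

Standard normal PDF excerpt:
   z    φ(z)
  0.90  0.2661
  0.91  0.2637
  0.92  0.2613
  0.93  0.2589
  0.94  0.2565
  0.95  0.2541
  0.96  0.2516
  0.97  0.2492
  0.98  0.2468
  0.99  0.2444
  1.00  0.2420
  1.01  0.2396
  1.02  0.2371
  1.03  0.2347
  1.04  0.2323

7.55

σ√T = 0.32 × 1.0000 = 0.3200
ln(S/K) + (r + σ²/2)T = ln(30/25) + (0.074 + 0.32²/2)·1 = 0.1823 + 0.1252 = 0.3075
d₁ = 0.3075 / 0.3200 = 0.9610 ⇒ 0.96
√T = √1 = 1.0000
φ(d₁) = φ(0.96) = 0.2516
vega = S·φ(d₁)·√T = 30·0.2516·1.0000 = 7.5480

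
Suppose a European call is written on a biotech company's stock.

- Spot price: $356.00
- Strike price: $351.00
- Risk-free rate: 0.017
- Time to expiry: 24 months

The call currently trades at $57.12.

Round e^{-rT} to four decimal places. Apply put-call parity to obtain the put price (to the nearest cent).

e^(−rT) = e^(−0.017·2) = 0.9666
Put-call parity: C − P = S − K·e^(−rT) = 356 − 351·0.9666 = 356 − 339.2766 = 16.7234
P = C − (C − P) = 57.12 − (16.7234) = 40.3966

$40.40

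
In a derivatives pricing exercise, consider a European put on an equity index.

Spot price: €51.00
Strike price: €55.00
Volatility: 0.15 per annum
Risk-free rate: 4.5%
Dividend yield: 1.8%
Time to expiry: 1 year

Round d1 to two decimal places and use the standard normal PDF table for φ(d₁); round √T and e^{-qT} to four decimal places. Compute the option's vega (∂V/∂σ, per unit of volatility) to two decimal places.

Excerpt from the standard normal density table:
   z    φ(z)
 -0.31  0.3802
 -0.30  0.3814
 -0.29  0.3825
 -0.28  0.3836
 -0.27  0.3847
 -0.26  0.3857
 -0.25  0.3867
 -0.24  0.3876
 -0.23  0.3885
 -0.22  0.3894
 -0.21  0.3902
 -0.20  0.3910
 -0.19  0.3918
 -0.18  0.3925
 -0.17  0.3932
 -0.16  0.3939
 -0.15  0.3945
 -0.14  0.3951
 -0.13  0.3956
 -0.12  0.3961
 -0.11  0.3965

σ√T = 0.15·√1 = 0.1500
d₁ = [ln(51/55) + (0.045 − 0.018 + 0.15²/2)·1] / 0.1500 = [-0.0755 + 0.0382] / 0.1500 = -0.2484 ⇒ -0.25
√T = √1 = 1.0000
φ(d₁) = φ(-0.25) = 0.3867
e^(−qT) = e^(−0.018·1) = 0.9822
vega = S·e^(−qT)·φ(d₁)·√T = 51·0.9822·0.3867·1.0000 = 19.3707
(Call and put vega coincide under Black-Scholes.)

19.37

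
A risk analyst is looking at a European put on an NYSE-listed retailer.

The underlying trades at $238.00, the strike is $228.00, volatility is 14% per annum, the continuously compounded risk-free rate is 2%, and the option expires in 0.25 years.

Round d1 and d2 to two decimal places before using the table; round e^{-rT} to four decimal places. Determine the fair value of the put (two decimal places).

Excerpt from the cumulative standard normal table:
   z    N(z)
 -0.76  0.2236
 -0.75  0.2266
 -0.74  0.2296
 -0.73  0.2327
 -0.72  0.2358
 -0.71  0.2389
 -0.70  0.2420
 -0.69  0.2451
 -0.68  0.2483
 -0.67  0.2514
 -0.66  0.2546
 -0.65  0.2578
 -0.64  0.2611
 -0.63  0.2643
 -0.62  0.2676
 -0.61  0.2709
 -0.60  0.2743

$2.36

σ√T = 0.14·√0.25 = 0.0700
d₁ = [ln(238/228) + (0.02 + ½·0.14²)·0.25] / (σ√T) = (0.0429 + 0.0075) / 0.0700 = 0.7196 ≈ 0.72
d₂ = 0.7196 − 0.0700 = 0.6496 ≈ 0.65
e^(−rT) = e^(−0.02·0.25) = 0.9950
N(−d₂) = N(-0.65) = 0.2578;  N(−d₁) = N(-0.72) = 0.2358
P = 228·0.9950·0.2578 − 238·0.2358 = 58.4845 − 56.1204 = 2.3641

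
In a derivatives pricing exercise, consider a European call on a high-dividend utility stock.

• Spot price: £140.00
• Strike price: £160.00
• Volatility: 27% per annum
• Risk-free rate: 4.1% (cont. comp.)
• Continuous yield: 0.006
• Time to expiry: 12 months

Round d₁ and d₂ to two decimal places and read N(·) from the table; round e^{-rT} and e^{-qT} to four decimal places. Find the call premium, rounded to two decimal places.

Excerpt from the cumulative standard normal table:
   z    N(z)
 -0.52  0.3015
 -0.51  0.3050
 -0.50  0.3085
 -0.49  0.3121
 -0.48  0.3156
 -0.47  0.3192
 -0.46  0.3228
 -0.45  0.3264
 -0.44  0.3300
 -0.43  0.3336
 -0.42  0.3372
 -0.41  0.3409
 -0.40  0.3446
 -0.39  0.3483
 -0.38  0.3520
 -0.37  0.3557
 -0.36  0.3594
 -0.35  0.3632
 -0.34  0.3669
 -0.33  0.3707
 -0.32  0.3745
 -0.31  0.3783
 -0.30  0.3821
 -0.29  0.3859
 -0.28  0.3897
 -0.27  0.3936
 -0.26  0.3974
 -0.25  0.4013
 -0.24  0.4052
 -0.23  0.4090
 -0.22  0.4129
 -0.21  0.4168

£9.54

σ√T = 0.27 × 1.0000 = 0.2700
d₁ = [ln(140/160) + (0.041 − 0.006 + 0.27²/2)·1] / 0.2700 = [-0.1335 + 0.0715] / 0.2700 = -0.2299 → -0.23
d₂ = d₁ − σ√T = -0.2299 − 0.2700 = -0.4999 → -0.50
exp(−qT) = exp(−0.006·1) = 0.9940;  exp(−rT) = exp(−0.041·1) = 0.9598
C = 140·0.9940·N(-0.23) − 160·0.9598·N(-0.50) = 140·0.9940·0.4090 − 160·0.9598·0.3085 = 56.9164 − 47.3757 = 9.5407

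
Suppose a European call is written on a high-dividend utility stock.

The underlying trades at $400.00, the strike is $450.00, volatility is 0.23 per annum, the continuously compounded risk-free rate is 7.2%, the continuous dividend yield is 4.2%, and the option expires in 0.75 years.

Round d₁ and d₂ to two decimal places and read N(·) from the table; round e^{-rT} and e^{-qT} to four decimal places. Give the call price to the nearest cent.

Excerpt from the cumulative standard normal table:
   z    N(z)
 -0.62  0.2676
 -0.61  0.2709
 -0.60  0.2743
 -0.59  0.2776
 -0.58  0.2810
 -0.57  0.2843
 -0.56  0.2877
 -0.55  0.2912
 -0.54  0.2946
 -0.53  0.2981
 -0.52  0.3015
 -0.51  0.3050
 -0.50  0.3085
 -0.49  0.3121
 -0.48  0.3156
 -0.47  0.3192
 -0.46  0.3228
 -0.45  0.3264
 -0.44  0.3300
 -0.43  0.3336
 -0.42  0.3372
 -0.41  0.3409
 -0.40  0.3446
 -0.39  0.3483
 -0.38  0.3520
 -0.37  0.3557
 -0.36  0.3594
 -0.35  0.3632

$16.64

T = 0.75;  σ√T = 0.1992
d₁ = [ln(400/450) + (0.072 − 0.042 + 0.23²/2)·0.75] / 0.1992 = [-0.1178 + 0.0423] / 0.1992 = -0.3788 → -0.38
d₂ = d₁ − σ√T = -0.3788 − 0.1992 = -0.5780 → -0.58
exp(−qT) = exp(−0.042·0.75) = 0.9690;  exp(−rT) = exp(−0.072·0.75) = 0.9474
N(d₁) = N(-0.38) = 0.3520;  N(d₂) = N(-0.58) = 0.2810
C = 400·0.9690·0.3520 − 450·0.9474·0.2810 = 136.4352 − 119.7987 = 16.6365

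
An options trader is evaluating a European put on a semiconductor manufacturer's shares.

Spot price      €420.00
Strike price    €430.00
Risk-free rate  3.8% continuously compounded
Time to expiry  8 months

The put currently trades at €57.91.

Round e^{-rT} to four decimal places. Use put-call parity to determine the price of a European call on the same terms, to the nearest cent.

e^(−rT) = e^(−0.038·0.6667) = 0.9750
Put-call parity: C − P = S − K·e^(−rT) = 420 − 430·0.9750 = 420 − 419.2500 = 0.7500
C = P + (C − P) = 57.91 + (0.7500) = 58.6600

€58.66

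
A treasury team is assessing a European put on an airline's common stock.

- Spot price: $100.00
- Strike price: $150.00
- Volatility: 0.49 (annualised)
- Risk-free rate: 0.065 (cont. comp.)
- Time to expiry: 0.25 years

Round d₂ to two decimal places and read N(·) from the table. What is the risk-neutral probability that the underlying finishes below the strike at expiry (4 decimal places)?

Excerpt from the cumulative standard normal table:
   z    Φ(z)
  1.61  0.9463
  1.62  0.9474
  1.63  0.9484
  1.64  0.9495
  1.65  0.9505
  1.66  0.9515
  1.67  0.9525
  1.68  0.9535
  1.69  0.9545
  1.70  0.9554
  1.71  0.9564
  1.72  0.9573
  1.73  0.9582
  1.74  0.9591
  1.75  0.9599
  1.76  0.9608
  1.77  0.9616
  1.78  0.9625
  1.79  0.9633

0.9564

σ√T = 0.49·√0.25 = 0.2450
ln(S/K) + (r + σ²/2)T = ln(100/150) + (0.065 + 0.49²/2)·0.25 = -0.4055 + 0.0463 = -0.3592
d₁ = -0.3592 / 0.2450 = -1.4661 ≈ -1.47
d₂ = d₁ − σ√T = -1.4661 − 0.2450 = -1.7111 ≈ -1.71
Pr(exercise) under Q = N(−d₂) = N(1.71) = 0.9564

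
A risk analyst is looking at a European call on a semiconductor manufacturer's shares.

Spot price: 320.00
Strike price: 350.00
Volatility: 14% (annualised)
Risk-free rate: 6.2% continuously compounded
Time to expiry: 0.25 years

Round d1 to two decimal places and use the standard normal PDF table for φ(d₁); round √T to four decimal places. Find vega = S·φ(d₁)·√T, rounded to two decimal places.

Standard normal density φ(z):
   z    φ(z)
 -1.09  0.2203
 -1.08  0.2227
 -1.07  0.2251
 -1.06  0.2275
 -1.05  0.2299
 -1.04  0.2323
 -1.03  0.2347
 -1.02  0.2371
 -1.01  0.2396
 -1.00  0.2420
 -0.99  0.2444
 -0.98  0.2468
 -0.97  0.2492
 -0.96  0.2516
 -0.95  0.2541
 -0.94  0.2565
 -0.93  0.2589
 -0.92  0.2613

σ√T = 0.14 × 0.5000 = 0.0700
d₁ = [ln(320/350) + (0.062 + ½·0.14²)·0.25] / (σ√T) = (-0.0896 + 0.0180) / 0.0700 = -1.0237 → -1.02
√T = √0.25 = 0.5000
φ(d₁) = φ(-1.02) = 0.2371
vega = S·φ(d₁)·√T = 320·0.2371·0.5000 = 37.9360

37.94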